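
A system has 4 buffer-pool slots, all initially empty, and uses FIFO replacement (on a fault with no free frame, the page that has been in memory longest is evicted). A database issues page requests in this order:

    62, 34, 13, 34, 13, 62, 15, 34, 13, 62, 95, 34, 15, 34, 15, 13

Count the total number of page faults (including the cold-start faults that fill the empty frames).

5

62 -> fault, frames {62}
34 -> fault, frames {62,34}
13 -> fault, frames {62,34,13}
34 -> hit
13 -> hit
62 -> hit
15 -> fault, frames {62,34,13,15}
34 -> hit
13 -> hit
62 -> hit
95 -> fault, evict 62, frames {34,13,15,95}
34 -> hit
15 -> hit
34 -> hit
15 -> hit
13 -> hit
Page faults: 5.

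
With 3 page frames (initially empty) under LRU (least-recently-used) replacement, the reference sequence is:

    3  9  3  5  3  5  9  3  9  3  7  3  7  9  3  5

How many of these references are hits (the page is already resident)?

3: fault, frames (3)
9: fault, frames (3 9)
3: hit
5: fault, frames (9 3 5)
3: hit
5: hit
9: hit
3: hit
9: hit
3: hit
7: fault, evict 5, frames (9 3 7)
3: hit
7: hit
9: hit
3: hit
5: fault, evict 7, frames (9 3 5)
Hits: 11.

11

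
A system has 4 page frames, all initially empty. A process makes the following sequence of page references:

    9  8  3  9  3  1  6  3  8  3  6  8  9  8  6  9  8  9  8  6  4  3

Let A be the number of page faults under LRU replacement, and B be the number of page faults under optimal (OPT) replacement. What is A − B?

3

Under LRU: F F F . . F F . F . . . F . . . . . . . F F → 9 faults.
Under OPT: F F F . . F F . . . . . . . . . . . . . F . → 6 faults.
A − B = 9 − 6 = 3.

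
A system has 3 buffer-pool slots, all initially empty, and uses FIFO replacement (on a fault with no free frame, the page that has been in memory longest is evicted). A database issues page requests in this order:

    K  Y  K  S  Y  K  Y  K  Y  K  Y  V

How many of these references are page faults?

K: miss, frames (K)
Y: miss, frames (K Y)
K: hit
S: miss, frames (K Y S)
Y: hit
K: hit
Y: hit
K: hit
Y: hit
K: hit
Y: hit
V: miss, evict K, frames (Y S V)
Page faults: 4.

4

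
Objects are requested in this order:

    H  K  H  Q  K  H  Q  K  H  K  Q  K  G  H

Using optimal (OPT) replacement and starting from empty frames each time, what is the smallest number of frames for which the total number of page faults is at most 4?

f=1: 14 faults
f=2: 8 faults
f=3: 4 faults
f=4: 4 faults
Smallest f with faults ≤ 4 is 3.

3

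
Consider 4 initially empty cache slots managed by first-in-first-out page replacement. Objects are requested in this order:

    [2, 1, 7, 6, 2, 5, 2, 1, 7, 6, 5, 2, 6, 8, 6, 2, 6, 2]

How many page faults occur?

12

2: miss, frames (2)
1: miss, frames (2 1)
7: miss, frames (2 1 7)
6: miss, frames (2 1 7 6)
2: hit
5: miss, evict 2, frames (1 7 6 5)
2: miss, evict 1, frames (7 6 5 2)
1: miss, evict 7, frames (6 5 2 1)
7: miss, evict 6, frames (5 2 1 7)
6: miss, evict 5, frames (2 1 7 6)
5: miss, evict 2, frames (1 7 6 5)
2: miss, evict 1, frames (7 6 5 2)
6: hit
8: miss, evict 7, frames (6 5 2 8)
6: hit
2: hit
6: hit
2: hit
Page faults: 12.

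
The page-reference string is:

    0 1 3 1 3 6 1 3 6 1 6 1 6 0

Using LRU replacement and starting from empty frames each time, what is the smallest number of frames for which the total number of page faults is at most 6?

f=1: 14 faults
f=2: 9 faults
f=3: 5 faults
f=4: 4 faults
Smallest f with faults ≤ 6 is 3.

3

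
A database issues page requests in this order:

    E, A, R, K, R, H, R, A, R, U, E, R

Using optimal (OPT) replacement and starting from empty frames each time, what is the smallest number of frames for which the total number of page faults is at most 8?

2

f=1: 12 faults
f=2: 8 faults
f=3: 7 faults
f=4: 6 faults
f=5: 6 faults
f=6: 6 faults
Smallest f with faults ≤ 8 is 2.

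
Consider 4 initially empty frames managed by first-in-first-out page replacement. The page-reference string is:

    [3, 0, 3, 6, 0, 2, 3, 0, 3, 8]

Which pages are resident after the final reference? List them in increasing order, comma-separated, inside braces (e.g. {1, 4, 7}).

3: fault, frames [3]
0: fault, frames [3, 0]
3: hit
6: fault, frames [3, 0, 6]
0: hit
2: fault, frames [3, 0, 6, 2]
3: hit
0: hit
3: hit
8: fault, evict 3, frames [0, 6, 2, 8]

{0, 2, 6, 8}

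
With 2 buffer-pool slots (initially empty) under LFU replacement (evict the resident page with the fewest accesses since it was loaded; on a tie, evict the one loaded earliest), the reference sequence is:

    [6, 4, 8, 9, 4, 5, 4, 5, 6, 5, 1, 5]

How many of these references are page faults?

6 -> fault, frames (6)
4 -> fault, frames (6 4)
8 -> fault, evict 6, frames (4 8)
9 -> fault, evict 4, frames (8 9)
4 -> fault, evict 8, frames (9 4)
5 -> fault, evict 9, frames (4 5)
4 -> hit
5 -> hit
6 -> fault, evict 4, frames (5 6)
5 -> hit
1 -> fault, evict 6, frames (5 1)
5 -> hit
Page faults: 8.

8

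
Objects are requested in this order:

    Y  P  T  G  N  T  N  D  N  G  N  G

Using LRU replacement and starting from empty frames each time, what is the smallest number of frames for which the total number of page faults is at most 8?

f=1: 12 faults
f=2: 8 faults
f=3: 7 faults
f=4: 6 faults
f=5: 6 faults
f=6: 6 faults
Smallest f with faults ≤ 8 is 2.

2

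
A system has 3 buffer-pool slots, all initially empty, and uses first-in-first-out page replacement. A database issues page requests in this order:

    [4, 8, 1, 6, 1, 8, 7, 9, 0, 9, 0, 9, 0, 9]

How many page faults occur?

7

4: miss, frames [4]
8: miss, frames [4, 8]
1: miss, frames [4, 8, 1]
6: miss, evict 4, frames [8, 1, 6]
1: hit
8: hit
7: miss, evict 8, frames [1, 6, 7]
9: miss, evict 1, frames [6, 7, 9]
0: miss, evict 6, frames [7, 9, 0]
9: hit
0: hit
9: hit
0: hit
9: hit
Page faults: 7.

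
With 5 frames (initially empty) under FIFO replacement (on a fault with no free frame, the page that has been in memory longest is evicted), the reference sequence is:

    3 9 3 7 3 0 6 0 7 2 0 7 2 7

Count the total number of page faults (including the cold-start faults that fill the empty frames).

6

3: fault, frames [3]
9: fault, frames [3, 9]
3: hit
7: fault, frames [3, 9, 7]
3: hit
0: fault, frames [3, 9, 7, 0]
6: fault, frames [3, 9, 7, 0, 6]
0: hit
7: hit
2: fault, evict 3, frames [9, 7, 0, 6, 2]
0: hit
7: hit
2: hit
7: hit
Page faults: 6.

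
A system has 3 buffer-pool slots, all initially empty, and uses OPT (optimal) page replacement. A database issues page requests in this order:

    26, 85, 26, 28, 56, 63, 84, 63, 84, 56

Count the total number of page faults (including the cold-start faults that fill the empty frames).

26 → miss, frames [26]
85 → miss, frames [26, 85]
26 → hit
28 → miss, frames [26, 85, 28]
56 → miss, evict 28, frames [26, 85, 56]
63 → miss, evict 85, frames [26, 56, 63]
84 → miss, evict 26, frames [56, 63, 84]
63 → hit
84 → hit
56 → hit
Page faults: 6.

6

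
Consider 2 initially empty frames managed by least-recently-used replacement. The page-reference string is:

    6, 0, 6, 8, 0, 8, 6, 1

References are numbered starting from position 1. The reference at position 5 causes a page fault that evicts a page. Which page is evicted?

pos 1: 6 -> miss, frames {6}
pos 2: 0 -> miss, frames {6,0}
pos 3: 6 -> hit
pos 4: 8 -> miss, evict 0, frames {6,8}
pos 5: 0 -> miss, evict 6, frames {8,0}
At position 5, page 6 is evicted.

6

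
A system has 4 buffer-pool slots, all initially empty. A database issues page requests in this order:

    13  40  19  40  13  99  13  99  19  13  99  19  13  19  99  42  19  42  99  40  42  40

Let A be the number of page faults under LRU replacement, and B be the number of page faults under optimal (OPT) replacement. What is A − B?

Under LRU: F F F . . F . . . . . . . . . F . . . F . . → 6 faults.
Under OPT: F F F . . F . . . . . . . . . F . . . . . . → 5 faults.
A − B = 6 − 5 = 1.

1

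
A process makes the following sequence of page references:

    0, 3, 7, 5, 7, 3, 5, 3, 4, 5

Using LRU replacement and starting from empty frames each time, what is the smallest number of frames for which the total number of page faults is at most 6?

f=1: 10 faults
f=2: 8 faults
f=3: 5 faults
f=4: 5 faults
f=5: 5 faults
Smallest f with faults ≤ 6 is 3.

3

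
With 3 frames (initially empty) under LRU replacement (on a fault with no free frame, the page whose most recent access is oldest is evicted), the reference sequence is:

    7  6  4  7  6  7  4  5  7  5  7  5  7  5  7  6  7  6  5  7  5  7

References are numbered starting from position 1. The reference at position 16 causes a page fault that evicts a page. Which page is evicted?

4

pos 1: 7 → fault, frames (7)
pos 2: 6 → fault, frames (7 6)
pos 3: 4 → fault, frames (7 6 4)
pos 4: 7 → hit
pos 5: 6 → hit
pos 6: 7 → hit
pos 7: 4 → hit
pos 8: 5 → fault, evict 6, frames (7 4 5)
pos 9: 7 → hit
pos 10: 5 → hit
pos 11: 7 → hit
pos 12: 5 → hit
pos 13: 7 → hit
pos 14: 5 → hit
pos 15: 7 → hit
pos 16: 6 → fault, evict 4, frames (5 7 6)
At position 16, page 4 is evicted.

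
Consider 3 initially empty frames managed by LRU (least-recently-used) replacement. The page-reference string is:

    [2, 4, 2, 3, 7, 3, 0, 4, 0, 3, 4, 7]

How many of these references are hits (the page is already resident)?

5

2: fault, frames [2]
4: fault, frames [2, 4]
2: hit
3: fault, frames [4, 2, 3]
7: fault, evict 4, frames [2, 3, 7]
3: hit
0: fault, evict 2, frames [7, 3, 0]
4: fault, evict 7, frames [3, 0, 4]
0: hit
3: hit
4: hit
7: fault, evict 0, frames [3, 4, 7]
Hits: 5.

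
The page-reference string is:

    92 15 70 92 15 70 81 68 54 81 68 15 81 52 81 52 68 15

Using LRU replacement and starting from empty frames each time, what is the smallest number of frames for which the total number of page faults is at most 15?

3

f=1: 18 faults
f=2: 16 faults
f=3: 10 faults
f=4: 8 faults
f=5: 7 faults
f=6: 7 faults
f=7: 7 faults
Smallest f with faults ≤ 15 is 3.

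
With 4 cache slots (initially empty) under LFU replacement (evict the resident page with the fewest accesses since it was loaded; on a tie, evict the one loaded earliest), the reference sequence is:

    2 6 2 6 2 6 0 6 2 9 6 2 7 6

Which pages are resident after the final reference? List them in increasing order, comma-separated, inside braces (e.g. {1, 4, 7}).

2 -> fault, frames (2)
6 -> fault, frames (2 6)
2 -> hit
6 -> hit
2 -> hit
6 -> hit
0 -> fault, frames (2 6 0)
6 -> hit
2 -> hit
9 -> fault, frames (2 6 0 9)
6 -> hit
2 -> hit
7 -> fault, evict 0, frames (2 6 9 7)
6 -> hit

{2, 6, 7, 9}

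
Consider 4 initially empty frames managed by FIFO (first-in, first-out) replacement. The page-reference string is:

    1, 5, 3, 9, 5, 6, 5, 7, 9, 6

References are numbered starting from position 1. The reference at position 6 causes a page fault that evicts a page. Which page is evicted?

pos 1: 1 -> fault, frames [1]
pos 2: 5 -> fault, frames [1, 5]
pos 3: 3 -> fault, frames [1, 5, 3]
pos 4: 9 -> fault, frames [1, 5, 3, 9]
pos 5: 5 -> hit
pos 6: 6 -> fault, evict 1, frames [5, 3, 9, 6]
At position 6, page 1 is evicted.

1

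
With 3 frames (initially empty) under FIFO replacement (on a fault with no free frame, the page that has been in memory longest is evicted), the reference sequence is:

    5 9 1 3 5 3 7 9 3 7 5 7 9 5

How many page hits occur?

3

5 -> miss, frames {5}
9 -> miss, frames {5,9}
1 -> miss, frames {5,9,1}
3 -> miss, evict 5, frames {9,1,3}
5 -> miss, evict 9, frames {1,3,5}
3 -> hit
7 -> miss, evict 1, frames {3,5,7}
9 -> miss, evict 3, frames {5,7,9}
3 -> miss, evict 5, frames {7,9,3}
7 -> hit
5 -> miss, evict 7, frames {9,3,5}
7 -> miss, evict 9, frames {3,5,7}
9 -> miss, evict 3, frames {5,7,9}
5 -> hit
Hits: 3.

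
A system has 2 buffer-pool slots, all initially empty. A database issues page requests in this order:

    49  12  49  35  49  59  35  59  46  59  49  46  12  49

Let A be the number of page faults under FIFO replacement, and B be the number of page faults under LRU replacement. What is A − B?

Under FIFO: F F . F F F F . F F F F F F → 12 faults.
Under LRU: F F . F . F F . F . F F F F → 10 faults.
A − B = 12 − 10 = 2.

2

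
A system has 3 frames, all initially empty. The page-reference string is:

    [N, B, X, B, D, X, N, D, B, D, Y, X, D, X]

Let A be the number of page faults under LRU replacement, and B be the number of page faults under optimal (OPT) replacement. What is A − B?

Under LRU: F F F . F . F . F . F F . . → 8 faults.
Under OPT: F F F . F . . . F . F . . . → 6 faults.
A − B = 8 − 6 = 2.

2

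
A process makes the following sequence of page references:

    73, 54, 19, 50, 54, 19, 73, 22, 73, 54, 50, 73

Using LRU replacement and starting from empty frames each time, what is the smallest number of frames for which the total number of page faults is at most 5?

f=1: 12 faults
f=2: 11 faults
f=3: 8 faults
f=4: 6 faults
f=5: 5 faults
Smallest f with faults ≤ 5 is 5.

5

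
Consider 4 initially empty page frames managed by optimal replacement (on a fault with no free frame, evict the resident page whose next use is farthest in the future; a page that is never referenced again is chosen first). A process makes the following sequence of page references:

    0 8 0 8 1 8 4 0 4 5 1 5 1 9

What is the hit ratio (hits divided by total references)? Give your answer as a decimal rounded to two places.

0 → fault, frames {0}
8 → fault, frames {0,8}
0 → hit
8 → hit
1 → fault, frames {0,8,1}
8 → hit
4 → fault, frames {0,8,1,4}
0 → hit
4 → hit
5 → fault, evict 4, frames {0,8,1,5}
1 → hit
5 → hit
1 → hit
9 → fault, evict 5, frames {0,8,1,9}
Hits: 8 of 14 references → 8/14 = 0.5714.

0.57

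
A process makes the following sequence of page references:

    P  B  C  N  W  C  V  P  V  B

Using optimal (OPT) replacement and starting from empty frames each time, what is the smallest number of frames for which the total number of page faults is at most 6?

f=1: 10 faults
f=2: 8 faults
f=3: 7 faults
f=4: 6 faults
f=5: 6 faults
f=6: 6 faults
Smallest f with faults ≤ 6 is 4.

4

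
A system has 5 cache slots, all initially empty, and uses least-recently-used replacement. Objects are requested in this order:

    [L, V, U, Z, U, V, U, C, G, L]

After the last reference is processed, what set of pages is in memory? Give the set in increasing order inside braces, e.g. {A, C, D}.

L -> fault, frames (L)
V -> fault, frames (L V)
U -> fault, frames (L V U)
Z -> fault, frames (L V U Z)
U -> hit
V -> hit
U -> hit
C -> fault, frames (L Z V U C)
G -> fault, evict L, frames (Z V U C G)
L -> fault, evict Z, frames (V U C G L)

{C, G, L, U, V}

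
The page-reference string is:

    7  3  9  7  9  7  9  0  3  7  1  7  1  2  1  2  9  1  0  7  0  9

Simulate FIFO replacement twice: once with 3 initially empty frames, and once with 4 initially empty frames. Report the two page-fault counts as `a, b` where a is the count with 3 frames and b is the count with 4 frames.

3 frames: F F F . . . . F . F F . . F . . F . F F . . → 10 faults.
4 frames: F F F . . . . F . . F F . F . . F . F . . . → 9 faults.
9 < 10: adding a frame reduced faults, as is typical.

10, 9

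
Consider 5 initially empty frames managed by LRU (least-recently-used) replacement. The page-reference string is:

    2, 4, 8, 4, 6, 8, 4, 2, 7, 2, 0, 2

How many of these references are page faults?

6

2 -> fault, frames [2]
4 -> fault, frames [2, 4]
8 -> fault, frames [2, 4, 8]
4 -> hit
6 -> fault, frames [2, 8, 4, 6]
8 -> hit
4 -> hit
2 -> hit
7 -> fault, frames [6, 8, 4, 2, 7]
2 -> hit
0 -> fault, evict 6, frames [8, 4, 7, 2, 0]
2 -> hit
Page faults: 6.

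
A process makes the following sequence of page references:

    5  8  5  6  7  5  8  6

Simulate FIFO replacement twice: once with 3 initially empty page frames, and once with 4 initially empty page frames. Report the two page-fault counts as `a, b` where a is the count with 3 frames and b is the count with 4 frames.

7, 4

3 frames: F F . F F F F F → 7 faults.
4 frames: F F . F F . . . → 4 faults.
4 < 7: adding a frame reduced faults, as is typical.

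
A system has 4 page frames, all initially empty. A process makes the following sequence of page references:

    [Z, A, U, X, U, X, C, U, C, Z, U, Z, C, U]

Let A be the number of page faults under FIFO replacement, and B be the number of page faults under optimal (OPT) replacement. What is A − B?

Under FIFO: F F F F . . F . . F . . . . → 6 faults.
Under OPT: F F F F . . F . . . . . . . → 5 faults.
A − B = 6 − 5 = 1.

1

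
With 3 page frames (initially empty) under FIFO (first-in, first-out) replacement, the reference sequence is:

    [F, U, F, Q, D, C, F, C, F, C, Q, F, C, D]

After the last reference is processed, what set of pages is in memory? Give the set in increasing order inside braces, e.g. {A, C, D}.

{D, F, Q}

F -> miss, frames (F)
U -> miss, frames (F U)
F -> hit
Q -> miss, frames (F U Q)
D -> miss, evict F, frames (U Q D)
C -> miss, evict U, frames (Q D C)
F -> miss, evict Q, frames (D C F)
C -> hit
F -> hit
C -> hit
Q -> miss, evict D, frames (C F Q)
F -> hit
C -> hit
D -> miss, evict C, frames (F Q D)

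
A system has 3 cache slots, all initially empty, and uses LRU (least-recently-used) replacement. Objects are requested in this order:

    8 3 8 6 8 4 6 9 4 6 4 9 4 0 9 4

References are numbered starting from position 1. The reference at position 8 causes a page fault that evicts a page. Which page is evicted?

pos 1: 8 -> miss, frames (8)
pos 2: 3 -> miss, frames (8 3)
pos 3: 8 -> hit
pos 4: 6 -> miss, frames (3 8 6)
pos 5: 8 -> hit
pos 6: 4 -> miss, evict 3, frames (6 8 4)
pos 7: 6 -> hit
pos 8: 9 -> miss, evict 8, frames (4 6 9)
At position 8, page 8 is evicted.

8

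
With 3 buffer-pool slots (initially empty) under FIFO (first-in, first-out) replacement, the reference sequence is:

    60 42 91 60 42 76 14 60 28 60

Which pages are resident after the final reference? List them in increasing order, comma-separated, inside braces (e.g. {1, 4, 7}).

{14, 28, 60}

60: fault, frames {60}
42: fault, frames {60,42}
91: fault, frames {60,42,91}
60: hit
42: hit
76: fault, evict 60, frames {42,91,76}
14: fault, evict 42, frames {91,76,14}
60: fault, evict 91, frames {76,14,60}
28: fault, evict 76, frames {14,60,28}
60: hit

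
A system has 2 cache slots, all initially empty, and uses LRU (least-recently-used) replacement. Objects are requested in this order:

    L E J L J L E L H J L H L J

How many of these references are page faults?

L → fault, frames {L}
E → fault, frames {L,E}
J → fault, evict L, frames {E,J}
L → fault, evict E, frames {J,L}
J → hit
L → hit
E → fault, evict J, frames {L,E}
L → hit
H → fault, evict E, frames {L,H}
J → fault, evict L, frames {H,J}
L → fault, evict H, frames {J,L}
H → fault, evict J, frames {L,H}
L → hit
J → fault, evict H, frames {L,J}
Page faults: 10.

10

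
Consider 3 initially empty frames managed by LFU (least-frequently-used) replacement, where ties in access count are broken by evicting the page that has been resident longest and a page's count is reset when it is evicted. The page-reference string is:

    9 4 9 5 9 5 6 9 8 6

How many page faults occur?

6

9 → fault, frames [9]
4 → fault, frames [9, 4]
9 → hit
5 → fault, frames [9, 4, 5]
9 → hit
5 → hit
6 → fault, evict 4, frames [9, 5, 6]
9 → hit
8 → fault, evict 6, frames [9, 5, 8]
6 → fault, evict 8, frames [9, 5, 6]
Page faults: 6.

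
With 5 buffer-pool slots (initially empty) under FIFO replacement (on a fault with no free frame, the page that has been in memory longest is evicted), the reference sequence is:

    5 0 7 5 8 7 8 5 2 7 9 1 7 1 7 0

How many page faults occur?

5 → miss, frames (5)
0 → miss, frames (5 0)
7 → miss, frames (5 0 7)
5 → hit
8 → miss, frames (5 0 7 8)
7 → hit
8 → hit
5 → hit
2 → miss, frames (5 0 7 8 2)
7 → hit
9 → miss, evict 5, frames (0 7 8 2 9)
1 → miss, evict 0, frames (7 8 2 9 1)
7 → hit
1 → hit
7 → hit
0 → miss, evict 7, frames (8 2 9 1 0)
Page faults: 8.

8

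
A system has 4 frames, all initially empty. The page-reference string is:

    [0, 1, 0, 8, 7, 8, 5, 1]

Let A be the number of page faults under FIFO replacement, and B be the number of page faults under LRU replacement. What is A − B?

-1

Under FIFO: F F . F F . F . → 5 faults.
Under LRU: F F . F F . F F → 6 faults.
A − B = 5 − 6 = -1.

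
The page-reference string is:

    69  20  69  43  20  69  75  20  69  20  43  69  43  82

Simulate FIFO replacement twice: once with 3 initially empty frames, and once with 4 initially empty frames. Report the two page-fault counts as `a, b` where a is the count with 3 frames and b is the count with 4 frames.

8, 5

3 frames: F F . F . . F . F F F . . F → 8 faults.
4 frames: F F . F . . F . . . . . . F → 5 faults.
5 < 8: adding a frame reduced faults, as is typical.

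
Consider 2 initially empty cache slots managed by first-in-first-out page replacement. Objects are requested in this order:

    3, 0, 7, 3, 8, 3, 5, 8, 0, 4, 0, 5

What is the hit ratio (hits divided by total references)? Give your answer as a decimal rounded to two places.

0.25

3 -> miss, frames [3]
0 -> miss, frames [3, 0]
7 -> miss, evict 3, frames [0, 7]
3 -> miss, evict 0, frames [7, 3]
8 -> miss, evict 7, frames [3, 8]
3 -> hit
5 -> miss, evict 3, frames [8, 5]
8 -> hit
0 -> miss, evict 8, frames [5, 0]
4 -> miss, evict 5, frames [0, 4]
0 -> hit
5 -> miss, evict 0, frames [4, 5]
Hits: 3 of 12 references → 3/12 = 0.2500.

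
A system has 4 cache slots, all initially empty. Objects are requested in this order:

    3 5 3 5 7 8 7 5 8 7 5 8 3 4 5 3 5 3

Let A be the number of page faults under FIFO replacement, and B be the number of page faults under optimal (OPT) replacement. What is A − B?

2

Under FIFO: F F . . F F . . . . . . . F . F F . → 7 faults.
Under OPT: F F . . F F . . . . . . . F . . . . → 5 faults.
A − B = 7 − 5 = 2.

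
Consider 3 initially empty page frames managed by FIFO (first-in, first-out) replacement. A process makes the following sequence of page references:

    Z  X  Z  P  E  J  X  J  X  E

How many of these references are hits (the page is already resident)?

Z → fault, frames [Z]
X → fault, frames [Z, X]
Z → hit
P → fault, frames [Z, X, P]
E → fault, evict Z, frames [X, P, E]
J → fault, evict X, frames [P, E, J]
X → fault, evict P, frames [E, J, X]
J → hit
X → hit
E → hit
Hits: 4.

4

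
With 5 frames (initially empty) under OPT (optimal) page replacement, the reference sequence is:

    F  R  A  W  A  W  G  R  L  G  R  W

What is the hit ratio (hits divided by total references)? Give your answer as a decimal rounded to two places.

0.50

F → fault, frames {F}
R → fault, frames {F,R}
A → fault, frames {F,R,A}
W → fault, frames {F,R,A,W}
A → hit
W → hit
G → fault, frames {F,R,A,W,G}
R → hit
L → fault, evict A, frames {F,R,W,G,L}
G → hit
R → hit
W → hit
Hits: 6 of 12 references → 6/12 = 0.5000.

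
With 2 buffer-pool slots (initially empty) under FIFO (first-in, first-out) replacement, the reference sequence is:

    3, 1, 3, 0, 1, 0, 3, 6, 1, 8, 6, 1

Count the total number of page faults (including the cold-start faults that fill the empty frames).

9

3 → miss, frames [3]
1 → miss, frames [3, 1]
3 → hit
0 → miss, evict 3, frames [1, 0]
1 → hit
0 → hit
3 → miss, evict 1, frames [0, 3]
6 → miss, evict 0, frames [3, 6]
1 → miss, evict 3, frames [6, 1]
8 → miss, evict 6, frames [1, 8]
6 → miss, evict 1, frames [8, 6]
1 → miss, evict 8, frames [6, 1]
Page faults: 9.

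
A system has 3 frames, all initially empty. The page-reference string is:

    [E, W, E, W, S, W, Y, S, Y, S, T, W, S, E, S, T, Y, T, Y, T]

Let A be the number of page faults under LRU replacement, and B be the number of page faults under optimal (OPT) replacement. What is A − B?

2

Under LRU: F F . . F . F . . . F F . F . F F . . . → 9 faults.
Under OPT: F F . . F . F . . . F . . F . . F . . . → 7 faults.
A − B = 9 − 7 = 2.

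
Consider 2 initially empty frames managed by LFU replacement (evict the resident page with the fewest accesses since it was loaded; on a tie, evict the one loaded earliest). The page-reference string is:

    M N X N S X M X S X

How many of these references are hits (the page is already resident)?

M → miss, frames [M]
N → miss, frames [M, N]
X → miss, evict M, frames [N, X]
N → hit
S → miss, evict X, frames [N, S]
X → miss, evict S, frames [N, X]
M → miss, evict X, frames [N, M]
X → miss, evict M, frames [N, X]
S → miss, evict X, frames [N, S]
X → miss, evict S, frames [N, X]
Hits: 1.

1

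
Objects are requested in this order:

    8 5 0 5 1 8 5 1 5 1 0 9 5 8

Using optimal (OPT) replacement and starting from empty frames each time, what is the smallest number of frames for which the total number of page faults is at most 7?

3

f=1: 14 faults
f=2: 9 faults
f=3: 6 faults
f=4: 5 faults
f=5: 5 faults
Smallest f with faults ≤ 7 is 3.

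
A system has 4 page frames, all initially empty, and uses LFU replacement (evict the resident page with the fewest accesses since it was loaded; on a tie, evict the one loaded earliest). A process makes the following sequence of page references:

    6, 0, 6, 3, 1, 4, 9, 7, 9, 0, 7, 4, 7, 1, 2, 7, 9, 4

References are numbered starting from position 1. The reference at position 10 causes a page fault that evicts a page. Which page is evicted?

4

pos 1: 6 → miss, frames {6}
pos 2: 0 → miss, frames {6,0}
pos 3: 6 → hit
pos 4: 3 → miss, frames {6,0,3}
pos 5: 1 → miss, frames {6,0,3,1}
pos 6: 4 → miss, evict 0, frames {6,3,1,4}
pos 7: 9 → miss, evict 3, frames {6,1,4,9}
pos 8: 7 → miss, evict 1, frames {6,4,9,7}
pos 9: 9 → hit
pos 10: 0 → miss, evict 4, frames {6,9,7,0}
At position 10, page 4 is evicted.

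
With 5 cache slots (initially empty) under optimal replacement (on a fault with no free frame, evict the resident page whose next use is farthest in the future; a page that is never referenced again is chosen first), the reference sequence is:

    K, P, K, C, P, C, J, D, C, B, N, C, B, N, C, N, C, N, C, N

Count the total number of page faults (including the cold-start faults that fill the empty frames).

K: miss, frames (K)
P: miss, frames (K P)
K: hit
C: miss, frames (K P C)
P: hit
C: hit
J: miss, frames (K P C J)
D: miss, frames (K P C J D)
C: hit
B: miss, evict D, frames (K P C J B)
N: miss, evict J, frames (K P C B N)
C: hit
B: hit
N: hit
C: hit
N: hit
C: hit
N: hit
C: hit
N: hit
Page faults: 7.

7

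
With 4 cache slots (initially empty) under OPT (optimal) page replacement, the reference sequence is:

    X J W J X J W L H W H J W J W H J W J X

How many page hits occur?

15

X -> fault, frames [X]
J -> fault, frames [X, J]
W -> fault, frames [X, J, W]
J -> hit
X -> hit
J -> hit
W -> hit
L -> fault, frames [X, J, W, L]
H -> fault, evict L, frames [X, J, W, H]
W -> hit
H -> hit
J -> hit
W -> hit
J -> hit
W -> hit
H -> hit
J -> hit
W -> hit
J -> hit
X -> hit
Hits: 15.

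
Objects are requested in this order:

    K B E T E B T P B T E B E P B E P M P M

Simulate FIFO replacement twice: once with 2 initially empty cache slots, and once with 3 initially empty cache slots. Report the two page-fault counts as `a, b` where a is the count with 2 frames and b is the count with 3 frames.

2 frames: F F F F . F . F . F F F . F . F . F F . → 13 faults.
3 frames: F F F F . . . F F . F . . . . . . F F . → 9 faults.
9 < 13: adding a frame reduced faults, as is typical.

13, 9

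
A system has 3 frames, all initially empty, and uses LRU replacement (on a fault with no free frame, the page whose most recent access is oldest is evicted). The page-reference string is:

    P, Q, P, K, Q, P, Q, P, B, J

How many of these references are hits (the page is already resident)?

5

P: fault, frames {P}
Q: fault, frames {P,Q}
P: hit
K: fault, frames {Q,P,K}
Q: hit
P: hit
Q: hit
P: hit
B: fault, evict K, frames {Q,P,B}
J: fault, evict Q, frames {P,B,J}
Hits: 5.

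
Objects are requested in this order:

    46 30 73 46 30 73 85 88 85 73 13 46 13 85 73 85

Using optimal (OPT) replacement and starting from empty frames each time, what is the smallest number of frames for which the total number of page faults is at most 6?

4

f=1: 16 faults
f=2: 11 faults
f=3: 8 faults
f=4: 6 faults
f=5: 6 faults
f=6: 6 faults
Smallest f with faults ≤ 6 is 4.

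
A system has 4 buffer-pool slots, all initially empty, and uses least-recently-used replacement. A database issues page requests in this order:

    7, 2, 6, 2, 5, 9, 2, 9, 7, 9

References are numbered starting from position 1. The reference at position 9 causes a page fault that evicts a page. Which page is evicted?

6

pos 1: 7 → miss, frames (7)
pos 2: 2 → miss, frames (7 2)
pos 3: 6 → miss, frames (7 2 6)
pos 4: 2 → hit
pos 5: 5 → miss, frames (7 6 2 5)
pos 6: 9 → miss, evict 7, frames (6 2 5 9)
pos 7: 2 → hit
pos 8: 9 → hit
pos 9: 7 → miss, evict 6, frames (5 2 9 7)
At position 9, page 6 is evicted.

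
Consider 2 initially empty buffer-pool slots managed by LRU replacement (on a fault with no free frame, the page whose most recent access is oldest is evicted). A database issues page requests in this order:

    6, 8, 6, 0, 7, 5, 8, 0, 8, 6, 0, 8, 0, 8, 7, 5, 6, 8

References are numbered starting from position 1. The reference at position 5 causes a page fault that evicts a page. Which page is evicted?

6

pos 1: 6: miss, frames [6]
pos 2: 8: miss, frames [6, 8]
pos 3: 6: hit
pos 4: 0: miss, evict 8, frames [6, 0]
pos 5: 7: miss, evict 6, frames [0, 7]
At position 5, page 6 is evicted.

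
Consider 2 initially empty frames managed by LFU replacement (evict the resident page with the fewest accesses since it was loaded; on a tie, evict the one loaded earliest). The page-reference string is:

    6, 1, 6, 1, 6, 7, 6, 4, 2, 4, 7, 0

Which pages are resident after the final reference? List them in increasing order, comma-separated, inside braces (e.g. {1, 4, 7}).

6 -> miss, frames {6}
1 -> miss, frames {6,1}
6 -> hit
1 -> hit
6 -> hit
7 -> miss, evict 1, frames {6,7}
6 -> hit
4 -> miss, evict 7, frames {6,4}
2 -> miss, evict 4, frames {6,2}
4 -> miss, evict 2, frames {6,4}
7 -> miss, evict 4, frames {6,7}
0 -> miss, evict 7, frames {6,0}

{0, 6}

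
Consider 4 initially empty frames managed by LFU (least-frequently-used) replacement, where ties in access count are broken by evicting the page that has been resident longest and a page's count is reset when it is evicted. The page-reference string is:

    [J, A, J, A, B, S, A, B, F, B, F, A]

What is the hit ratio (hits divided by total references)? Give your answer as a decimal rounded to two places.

J → fault, frames [J]
A → fault, frames [J, A]
J → hit
A → hit
B → fault, frames [J, A, B]
S → fault, frames [J, A, B, S]
A → hit
B → hit
F → fault, evict S, frames [J, A, B, F]
B → hit
F → hit
A → hit
Hits: 7 of 12 references → 7/12 = 0.5833.

0.58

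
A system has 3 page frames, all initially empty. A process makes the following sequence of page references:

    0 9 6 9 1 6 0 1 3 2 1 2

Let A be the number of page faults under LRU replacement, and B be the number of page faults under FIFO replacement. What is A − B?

Under LRU: F F F . F . F . F F . . → 7 faults.
Under FIFO: F F F . F . F . F F F . → 8 faults.
A − B = 7 − 8 = -1.

-1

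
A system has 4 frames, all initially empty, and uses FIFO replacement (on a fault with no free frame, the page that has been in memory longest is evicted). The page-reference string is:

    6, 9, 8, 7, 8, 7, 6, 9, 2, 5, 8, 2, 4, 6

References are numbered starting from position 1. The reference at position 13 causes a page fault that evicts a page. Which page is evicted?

8

pos 1: 6 -> fault, frames [6]
pos 2: 9 -> fault, frames [6, 9]
pos 3: 8 -> fault, frames [6, 9, 8]
pos 4: 7 -> fault, frames [6, 9, 8, 7]
pos 5: 8 -> hit
pos 6: 7 -> hit
pos 7: 6 -> hit
pos 8: 9 -> hit
pos 9: 2 -> fault, evict 6, frames [9, 8, 7, 2]
pos 10: 5 -> fault, evict 9, frames [8, 7, 2, 5]
pos 11: 8 -> hit
pos 12: 2 -> hit
pos 13: 4 -> fault, evict 8, frames [7, 2, 5, 4]
At position 13, page 8 is evicted.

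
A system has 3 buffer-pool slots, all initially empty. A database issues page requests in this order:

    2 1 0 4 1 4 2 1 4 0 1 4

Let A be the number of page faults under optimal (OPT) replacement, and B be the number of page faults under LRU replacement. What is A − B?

Under OPT: F F F F . . . . . F . . → 5 faults.
Under LRU: F F F F . . F . . F . . → 6 faults.
A − B = 5 − 6 = -1.

-1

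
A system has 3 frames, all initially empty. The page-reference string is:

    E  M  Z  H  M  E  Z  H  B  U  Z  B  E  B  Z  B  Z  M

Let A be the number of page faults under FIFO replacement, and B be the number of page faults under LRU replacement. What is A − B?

-1

Under FIFO: F F F F . F . . F F F . F F . . . F → 11 faults.
Under LRU: F F F F . F F F F F F . F . . . . F → 12 faults.
A − B = 11 − 12 = -1.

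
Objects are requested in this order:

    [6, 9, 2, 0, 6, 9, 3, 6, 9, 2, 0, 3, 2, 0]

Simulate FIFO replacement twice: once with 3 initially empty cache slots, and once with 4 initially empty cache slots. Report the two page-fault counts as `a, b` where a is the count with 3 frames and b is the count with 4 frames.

9, 10

3 frames: F F F F F F F . . F F . . . → 9 faults.
4 frames: F F F F . . F F F F F F . . → 10 faults.
10 > 9: adding a frame increased faults — Belady's anomaly.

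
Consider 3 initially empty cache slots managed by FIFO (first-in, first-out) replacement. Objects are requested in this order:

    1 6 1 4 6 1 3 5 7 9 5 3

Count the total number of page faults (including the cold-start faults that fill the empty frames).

8

1 → fault, frames [1]
6 → fault, frames [1, 6]
1 → hit
4 → fault, frames [1, 6, 4]
6 → hit
1 → hit
3 → fault, evict 1, frames [6, 4, 3]
5 → fault, evict 6, frames [4, 3, 5]
7 → fault, evict 4, frames [3, 5, 7]
9 → fault, evict 3, frames [5, 7, 9]
5 → hit
3 → fault, evict 5, frames [7, 9, 3]
Page faults: 8.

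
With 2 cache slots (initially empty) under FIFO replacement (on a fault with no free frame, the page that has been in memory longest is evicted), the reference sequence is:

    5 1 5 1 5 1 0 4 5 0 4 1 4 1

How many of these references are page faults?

8

5: miss, frames (5)
1: miss, frames (5 1)
5: hit
1: hit
5: hit
1: hit
0: miss, evict 5, frames (1 0)
4: miss, evict 1, frames (0 4)
5: miss, evict 0, frames (4 5)
0: miss, evict 4, frames (5 0)
4: miss, evict 5, frames (0 4)
1: miss, evict 0, frames (4 1)
4: hit
1: hit
Page faults: 8.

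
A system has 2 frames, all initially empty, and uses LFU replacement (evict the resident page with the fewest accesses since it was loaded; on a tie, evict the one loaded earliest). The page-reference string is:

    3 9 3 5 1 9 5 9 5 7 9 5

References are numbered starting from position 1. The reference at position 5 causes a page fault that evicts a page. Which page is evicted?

pos 1: 3: fault, frames (3)
pos 2: 9: fault, frames (3 9)
pos 3: 3: hit
pos 4: 5: fault, evict 9, frames (3 5)
pos 5: 1: fault, evict 5, frames (3 1)
At position 5, page 5 is evicted.

5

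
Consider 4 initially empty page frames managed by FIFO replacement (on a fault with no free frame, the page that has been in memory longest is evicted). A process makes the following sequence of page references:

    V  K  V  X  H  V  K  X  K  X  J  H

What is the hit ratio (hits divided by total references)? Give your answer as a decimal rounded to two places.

V: fault, frames (V)
K: fault, frames (V K)
V: hit
X: fault, frames (V K X)
H: fault, frames (V K X H)
V: hit
K: hit
X: hit
K: hit
X: hit
J: fault, evict V, frames (K X H J)
H: hit
Hits: 7 of 12 references → 7/12 = 0.5833.

0.58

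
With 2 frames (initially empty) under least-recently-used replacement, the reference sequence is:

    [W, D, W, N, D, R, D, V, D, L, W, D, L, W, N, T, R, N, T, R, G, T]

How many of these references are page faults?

19

W → miss, frames [W]
D → miss, frames [W, D]
W → hit
N → miss, evict D, frames [W, N]
D → miss, evict W, frames [N, D]
R → miss, evict N, frames [D, R]
D → hit
V → miss, evict R, frames [D, V]
D → hit
L → miss, evict V, frames [D, L]
W → miss, evict D, frames [L, W]
D → miss, evict L, frames [W, D]
L → miss, evict W, frames [D, L]
W → miss, evict D, frames [L, W]
N → miss, evict L, frames [W, N]
T → miss, evict W, frames [N, T]
R → miss, evict N, frames [T, R]
N → miss, evict T, frames [R, N]
T → miss, evict R, frames [N, T]
R → miss, evict N, frames [T, R]
G → miss, evict T, frames [R, G]
T → miss, evict R, frames [G, T]
Page faults: 19.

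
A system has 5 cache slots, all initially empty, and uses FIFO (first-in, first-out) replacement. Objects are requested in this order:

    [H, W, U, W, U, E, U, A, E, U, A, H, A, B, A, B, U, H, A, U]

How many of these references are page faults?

7

H → miss, frames {H}
W → miss, frames {H,W}
U → miss, frames {H,W,U}
W → hit
U → hit
E → miss, frames {H,W,U,E}
U → hit
A → miss, frames {H,W,U,E,A}
E → hit
U → hit
A → hit
H → hit
A → hit
B → miss, evict H, frames {W,U,E,A,B}
A → hit
B → hit
U → hit
H → miss, evict W, frames {U,E,A,B,H}
A → hit
U → hit
Page faults: 7.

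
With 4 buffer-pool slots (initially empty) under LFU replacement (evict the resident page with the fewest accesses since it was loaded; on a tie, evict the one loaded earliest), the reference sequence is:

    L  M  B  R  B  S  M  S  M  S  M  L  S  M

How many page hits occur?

L → fault, frames {L}
M → fault, frames {L,M}
B → fault, frames {L,M,B}
R → fault, frames {L,M,B,R}
B → hit
S → fault, evict L, frames {M,B,R,S}
M → hit
S → hit
M → hit
S → hit
M → hit
L → fault, evict R, frames {M,B,S,L}
S → hit
M → hit
Hits: 8.

8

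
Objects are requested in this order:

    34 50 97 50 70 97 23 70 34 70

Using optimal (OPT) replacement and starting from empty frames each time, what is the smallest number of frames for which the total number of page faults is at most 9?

f=1: 10 faults
f=2: 6 faults
f=3: 5 faults
f=4: 5 faults
f=5: 5 faults
Smallest f with faults ≤ 9 is 2.

2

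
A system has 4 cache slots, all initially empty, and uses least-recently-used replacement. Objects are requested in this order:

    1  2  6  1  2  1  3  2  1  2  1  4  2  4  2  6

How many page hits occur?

10

1 → fault, frames {1}
2 → fault, frames {1,2}
6 → fault, frames {1,2,6}
1 → hit
2 → hit
1 → hit
3 → fault, frames {6,2,1,3}
2 → hit
1 → hit
2 → hit
1 → hit
4 → fault, evict 6, frames {3,2,1,4}
2 → hit
4 → hit
2 → hit
6 → fault, evict 3, frames {1,4,2,6}
Hits: 10.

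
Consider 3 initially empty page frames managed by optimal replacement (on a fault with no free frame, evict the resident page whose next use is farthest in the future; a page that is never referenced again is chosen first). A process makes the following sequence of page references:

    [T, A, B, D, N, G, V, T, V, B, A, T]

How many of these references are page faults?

8

T → fault, frames (T)
A → fault, frames (T A)
B → fault, frames (T A B)
D → fault, evict A, frames (T B D)
N → fault, evict D, frames (T B N)
G → fault, evict N, frames (T B G)
V → fault, evict G, frames (T B V)
T → hit
V → hit
B → hit
A → fault, evict V, frames (T B A)
T → hit
Page faults: 8.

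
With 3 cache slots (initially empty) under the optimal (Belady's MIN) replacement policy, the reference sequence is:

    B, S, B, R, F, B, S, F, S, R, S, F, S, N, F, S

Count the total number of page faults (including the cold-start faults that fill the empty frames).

B: fault, frames (B)
S: fault, frames (B S)
B: hit
R: fault, frames (B S R)
F: fault, evict R, frames (B S F)
B: hit
S: hit
F: hit
S: hit
R: fault, evict B, frames (S F R)
S: hit
F: hit
S: hit
N: fault, evict R, frames (S F N)
F: hit
S: hit
Page faults: 6.

6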